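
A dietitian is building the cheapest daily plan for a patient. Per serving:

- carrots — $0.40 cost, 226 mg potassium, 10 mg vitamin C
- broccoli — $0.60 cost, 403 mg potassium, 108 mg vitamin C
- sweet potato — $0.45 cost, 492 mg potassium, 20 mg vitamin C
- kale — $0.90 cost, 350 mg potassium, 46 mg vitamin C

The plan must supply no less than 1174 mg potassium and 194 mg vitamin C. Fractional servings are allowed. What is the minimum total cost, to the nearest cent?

For a min-cost LP with two ≥-constraints, a basic feasible solution has at most two positive variables.
carrots only: max(1174/226, 194/10) = 19.4 servings → $7.76.
broccoli only: max(1174/403, 194/108) = 2.913 servings → $1.75.
sweet potato only: max(1174/492, 194/20) = 9.7 servings → $4.37.
kale only: max(1174/350, 194/46) = 4.217 servings → $3.80.
carrots + broccoli with both tight: 2.385 servings and 1.575 servings → $1.90.
carrots + sweet potato: the both-tight solution has a negative serving — not a feasible corner.
carrots + kale: intersection lies outside the first quadrant.
broccoli + sweet potato with both tight: 1.597 servings and 1.078 servings → $1.44.
broccoli + kale with both tight: 0.7214 servings and 2.524 servings → $2.70.
sweet potato + kale: intersection lies outside the first quadrant.
The minimum over all feasible corners is $1.44.

$1.44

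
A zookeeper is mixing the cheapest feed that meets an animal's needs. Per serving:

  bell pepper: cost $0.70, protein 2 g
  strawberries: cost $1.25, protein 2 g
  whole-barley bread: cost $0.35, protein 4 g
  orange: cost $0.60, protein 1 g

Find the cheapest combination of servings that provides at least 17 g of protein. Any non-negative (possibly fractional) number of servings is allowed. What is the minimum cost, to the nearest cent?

$1.49

Cost per g of protein: whole-barley bread $0.0875, bell pepper $0.3500, orange $0.6000, strawberries $0.6250.
With no serving limits, use only whole-barley bread: 17 g / 4 g = 4.25 servings × $0.35 = $1.49.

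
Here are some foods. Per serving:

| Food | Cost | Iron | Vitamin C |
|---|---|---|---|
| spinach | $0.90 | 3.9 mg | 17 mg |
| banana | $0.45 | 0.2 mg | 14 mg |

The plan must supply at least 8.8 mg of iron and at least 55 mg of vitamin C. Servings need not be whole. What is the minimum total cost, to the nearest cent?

$2.54

The cheapest plan sits at a corner of the feasible region — with two constraints it uses at most two foods.
spinach only: max(8.8/3.9, 55/17) = 3.235 servings → $2.91.
banana only: max(8.8/0.2, 55/14) = 44 servings → $19.80.
spinach + banana with both tight: 2.191 servings and 1.268 servings → $2.54.
The minimum over all feasible corners is $2.54.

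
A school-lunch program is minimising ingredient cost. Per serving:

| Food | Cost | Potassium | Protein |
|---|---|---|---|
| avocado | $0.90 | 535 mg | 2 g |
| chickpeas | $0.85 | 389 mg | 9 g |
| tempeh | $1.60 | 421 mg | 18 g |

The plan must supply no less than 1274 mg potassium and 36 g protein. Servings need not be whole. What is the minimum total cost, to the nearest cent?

$3.32

This is a tiny linear program; its minimum lies at a vertex of the feasible set. List the vertices and price them.
avocado only: max(1274/535, 36/2) = 18 servings → $16.20.
chickpeas only: max(1274/389, 36/9) = 4 servings → $3.40.
tempeh only: max(1274/421, 36/18) = 3.026 servings → $4.84.
avocado + chickpeas: the both-tight solution has a negative serving — not a feasible corner.
avocado + tempeh with both tight: 0.8848 servings and 1.902 servings → $3.84.
chickpeas + tempeh with both tight: 2.42 servings and 0.7899 servings → $3.32.
Cheapest feasible corner: $3.32.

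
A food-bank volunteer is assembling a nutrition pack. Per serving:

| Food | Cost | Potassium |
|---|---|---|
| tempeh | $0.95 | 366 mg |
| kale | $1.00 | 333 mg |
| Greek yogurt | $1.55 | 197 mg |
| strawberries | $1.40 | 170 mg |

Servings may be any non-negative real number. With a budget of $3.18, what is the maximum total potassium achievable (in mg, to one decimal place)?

Potassium per dollar: tempeh 385.3, kale 333, Greek yogurt 127.1, strawberries 121.4.
With no serving limits, spend the whole cost allowance on tempeh: $3.18 / $0.95 × 366 mg = 1225.1 mg.

1225.1 mg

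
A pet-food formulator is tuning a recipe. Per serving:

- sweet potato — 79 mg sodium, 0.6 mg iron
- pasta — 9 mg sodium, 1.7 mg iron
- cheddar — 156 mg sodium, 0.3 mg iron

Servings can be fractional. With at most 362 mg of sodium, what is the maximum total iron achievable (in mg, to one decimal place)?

Iron per mg sodium: pasta 0.1889, sweet potato 0.007595, cheddar 0.001923.
With no serving limits, spend the whole sodium allowance on pasta: 362 mg / 9 mg × 1.7 mg = 68.4 mg.

68.4 mg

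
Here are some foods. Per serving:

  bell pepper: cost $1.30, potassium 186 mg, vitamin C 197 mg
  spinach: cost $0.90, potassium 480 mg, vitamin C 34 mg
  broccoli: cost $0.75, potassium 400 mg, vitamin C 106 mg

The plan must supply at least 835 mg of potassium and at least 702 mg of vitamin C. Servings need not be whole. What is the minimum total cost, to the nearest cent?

$4.66

An LP optimum is at a vertex; with two nutrient constraints at most two foods are used. Check each candidate.
bell pepper only: max(835/186, 702/197) = 4.489 servings → $5.84.
spinach only: max(835/480, 702/34) = 20.65 servings → $18.58.
broccoli only: max(835/400, 702/106) = 6.623 servings → $4.97.
bell pepper + spinach with both tight: 3.497 servings and 0.3845 servings → $4.89.
bell pepper + broccoli with both tight: 3.255 servings and 0.5741 servings → $4.66.
spinach + broccoli: the both-tight solution has a negative serving — not a feasible corner.
So the least-cost plan costs $4.66.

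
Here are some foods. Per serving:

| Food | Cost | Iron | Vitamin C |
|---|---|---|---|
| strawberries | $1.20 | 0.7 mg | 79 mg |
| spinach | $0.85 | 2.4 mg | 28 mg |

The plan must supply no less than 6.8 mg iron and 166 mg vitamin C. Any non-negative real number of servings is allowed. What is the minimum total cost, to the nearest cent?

Two binding constraints pin down two serving amounts, so the optimal mix uses at most two foods. The candidates are each food alone (scaled to the tighter of iron/vitamin C) and each pair with both constraints tight.
strawberries only: max(6.8/0.7, 166/79) = 9.714 servings → $11.66.
spinach only: max(6.8/2.4, 166/28) = 5.929 servings → $5.04.
strawberries + spinach with both tight: 1.224 servings and 2.476 servings → $3.57.
Cheapest feasible corner: $3.57.

$3.57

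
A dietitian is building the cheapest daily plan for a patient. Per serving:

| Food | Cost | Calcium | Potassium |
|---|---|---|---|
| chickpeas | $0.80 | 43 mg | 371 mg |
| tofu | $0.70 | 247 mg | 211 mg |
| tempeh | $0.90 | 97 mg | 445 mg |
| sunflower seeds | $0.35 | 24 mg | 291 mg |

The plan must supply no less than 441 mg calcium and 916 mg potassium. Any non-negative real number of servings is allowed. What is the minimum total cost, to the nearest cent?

This is a tiny linear program; its minimum lies at a vertex of the feasible set. List the vertices and price them.
chickpeas only: max(441/43, 916/371) = 10.26 servings → $8.20.
tofu only: max(441/247, 916/211) = 4.341 servings → $3.04.
tempeh only: max(441/97, 916/445) = 4.546 servings → $4.09.
sunflower seeds only: max(441/24, 916/291) = 18.38 servings → $6.43.
chickpeas + tofu with both tight: 1.613 servings and 1.505 servings → $2.34.
chickpeas + tempeh with both targets exact would need a negative amount; discard.
chickpeas + sunflower seeds: the both-tight solution has a negative serving — not a feasible corner.
tofu + tempeh with both tight: 1.201 servings and 1.489 servings → $2.18.
tofu + sunflower seeds with both tight: 1.592 servings and 1.994 servings → $1.81.
tempeh + sunflower seeds: intersection lies outside the first quadrant.
The minimum over all feasible corners is $1.81.

$1.81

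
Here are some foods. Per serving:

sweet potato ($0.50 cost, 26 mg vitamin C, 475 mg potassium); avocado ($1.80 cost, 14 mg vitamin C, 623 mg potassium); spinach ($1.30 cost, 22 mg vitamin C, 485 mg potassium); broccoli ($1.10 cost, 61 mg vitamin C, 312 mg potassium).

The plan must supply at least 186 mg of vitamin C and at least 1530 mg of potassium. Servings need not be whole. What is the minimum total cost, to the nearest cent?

$3.41

Minimising a linear cost over {vitamin C ≥ 186, potassium ≥ 1530, servings ≥ 0} — the optimum is at a vertex, using one or two foods.
sweet potato only: max(186/26, 1530/475) = 7.154 servings → $3.58.
avocado only: max(186/14, 1530/623) = 13.29 servings → $23.91.
spinach only: max(186/22, 1530/485) = 8.455 servings → $10.99.
broccoli only: max(186/61, 1530/312) = 4.904 servings → $5.39.
sweet potato + avocado: intersection lies outside the first quadrant.
sweet potato + spinach: intersection lies outside the first quadrant.
sweet potato + broccoli with both tight: 1.692 servings and 2.328 servings → $3.41.
avocado + spinach: intersection lies outside the first quadrant.
avocado + broccoli with both tight: 1.049 servings and 2.808 servings → $4.98.
spinach + broccoli with both tight: 1.554 servings and 2.489 servings → $4.76.
So the least-cost plan costs $3.41.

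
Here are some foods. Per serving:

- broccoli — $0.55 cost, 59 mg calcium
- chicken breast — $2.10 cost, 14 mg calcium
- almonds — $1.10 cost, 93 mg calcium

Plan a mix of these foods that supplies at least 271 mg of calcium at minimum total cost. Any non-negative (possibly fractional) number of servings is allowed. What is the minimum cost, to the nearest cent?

$2.53

Cost per mg of calcium: broccoli $0.0093, almonds $0.0118, chicken breast $0.1500.
With no serving limits, use only broccoli: 271 mg / 59 mg = 4.593 servings × $0.55 = $2.53.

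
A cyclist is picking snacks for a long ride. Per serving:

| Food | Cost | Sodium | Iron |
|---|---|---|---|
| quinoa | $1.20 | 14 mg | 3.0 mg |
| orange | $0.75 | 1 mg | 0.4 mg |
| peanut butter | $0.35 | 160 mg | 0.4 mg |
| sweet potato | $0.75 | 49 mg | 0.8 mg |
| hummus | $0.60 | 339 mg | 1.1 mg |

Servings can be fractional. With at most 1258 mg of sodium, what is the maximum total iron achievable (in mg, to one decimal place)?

503.2 mg

Iron per mg sodium: orange 0.4, quinoa 0.2143, sweet potato 0.01633, hummus 0.003245, peanut butter 0.0025.
With no serving limits, spend the whole sodium allowance on orange: 1258 mg / 1 mg × 0.4 mg = 503.2 mg.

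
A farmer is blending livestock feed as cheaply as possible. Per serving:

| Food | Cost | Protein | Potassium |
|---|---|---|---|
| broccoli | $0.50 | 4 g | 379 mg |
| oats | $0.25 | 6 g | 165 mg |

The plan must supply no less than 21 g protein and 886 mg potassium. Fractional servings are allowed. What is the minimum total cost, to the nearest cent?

For a min-cost LP with two ≥-constraints, a basic feasible solution has at most two positive variables.
broccoli only: max(21/4, 886/379) = 5.25 servings → $2.62.
oats only: max(21/6, 886/165) = 5.37 servings → $1.34.
broccoli + oats with both tight: 1.147 servings and 2.735 servings → $1.26.
Cheapest feasible corner: $1.26.

$1.26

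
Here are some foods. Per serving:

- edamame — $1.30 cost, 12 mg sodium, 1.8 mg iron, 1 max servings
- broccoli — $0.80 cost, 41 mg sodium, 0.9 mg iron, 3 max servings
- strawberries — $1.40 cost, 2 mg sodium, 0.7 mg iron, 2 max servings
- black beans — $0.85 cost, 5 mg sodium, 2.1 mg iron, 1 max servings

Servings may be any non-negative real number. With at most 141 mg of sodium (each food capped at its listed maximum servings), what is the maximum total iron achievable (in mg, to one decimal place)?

Iron per mg sodium: black beans 0.42, strawberries 0.35, edamame 0.15, broccoli 0.02195.
Take 1 serving of black beans: uses 5 mg sodium, +2.1 mg iron (running total 2.1 mg).
Take 2 servings of strawberries: uses 4 mg sodium, +1.4 mg iron (running total 3.5 mg).
Take 1 serving of edamame: uses 12 mg sodium, +1.8 mg iron (running total 5.3 mg).
Take 2.927 servings of broccoli: uses 120 mg sodium, +2.6 mg iron (running total 7.9 mg).
Greedy by best ratio exhausts the sodium allowance optimally: 7.9 mg.

7.9 mg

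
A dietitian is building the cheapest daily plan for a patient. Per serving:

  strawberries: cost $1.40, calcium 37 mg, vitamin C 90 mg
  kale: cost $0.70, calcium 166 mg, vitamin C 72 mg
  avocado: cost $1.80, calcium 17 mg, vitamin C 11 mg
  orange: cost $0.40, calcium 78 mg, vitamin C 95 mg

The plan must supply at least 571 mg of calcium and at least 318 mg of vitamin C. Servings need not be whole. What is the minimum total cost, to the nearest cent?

$2.49

strawberries only: max(571/37, 318/90) = 15.43 servings → $21.61.
kale only: max(571/166, 318/72) = 4.417 servings → $3.09.
avocado only: max(571/17, 318/11) = 33.59 servings → $60.46.
orange only: max(571/78, 318/95) = 7.321 servings → $2.93.
strawberries + kale with both tight: 0.9511 servings and 3.228 servings → $3.59.
strawberries + avocado: the both-tight solution has a negative serving — not a feasible corner.
strawberries + orange: the both-tight solution has a negative serving — not a feasible corner.
kale + avocado with both tight: 1.453 servings and 19.4 servings → $35.93.
kale + orange with both tight: 2.899 servings and 1.15 servings → $2.49.
avocado + orange: the both-tight solution has a negative serving — not a feasible corner.
The minimum over all feasible corners is $2.49.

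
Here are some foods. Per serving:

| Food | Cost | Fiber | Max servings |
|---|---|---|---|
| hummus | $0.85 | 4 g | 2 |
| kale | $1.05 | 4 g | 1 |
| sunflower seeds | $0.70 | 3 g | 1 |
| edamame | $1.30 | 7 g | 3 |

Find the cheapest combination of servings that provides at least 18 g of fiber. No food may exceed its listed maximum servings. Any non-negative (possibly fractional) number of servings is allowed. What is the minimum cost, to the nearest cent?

Cost per g of fiber: edamame $0.1857, hummus $0.2125, sunflower seeds $0.2333, kale $0.2625.
Take 2.571 servings of edamame: +18.0 g fiber for $3.34 (total $3.34, still need 0.0 g).
Filling from the cheapest source first is optimal under one linear minimum: $3.34.

$3.34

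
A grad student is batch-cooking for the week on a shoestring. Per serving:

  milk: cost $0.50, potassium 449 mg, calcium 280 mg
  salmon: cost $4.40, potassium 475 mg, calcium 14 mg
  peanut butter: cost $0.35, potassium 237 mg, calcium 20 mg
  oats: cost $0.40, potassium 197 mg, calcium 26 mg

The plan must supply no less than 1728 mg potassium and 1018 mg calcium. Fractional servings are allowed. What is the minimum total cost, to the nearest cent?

$1.92

Check every corner: each single food scaled to meet both minima, and each pair solved so both constraints bind.
milk only: max(1728/449, 1018/280) = 3.849 servings → $1.92.
salmon only: max(1728/475, 1018/14) = 72.71 servings → $319.94.
peanut butter only: max(1728/237, 1018/20) = 50.9 servings → $17.82.
oats only: max(1728/197, 1018/26) = 39.15 servings → $15.66.
milk + salmon with both tight: 3.625 servings and 0.2112 servings → $2.74.
milk + peanut butter with both tight: 3.602 servings and 0.4663 servings → $1.96.
milk + oats with both tight: 3.579 servings and 0.6153 servings → $2.04.
salmon + peanut butter: intersection lies outside the first quadrant.
salmon + oats: the both-tight solution has a negative serving — not a feasible corner.
peanut butter + oats: intersection lies outside the first quadrant.
The minimum over all feasible corners is $1.92.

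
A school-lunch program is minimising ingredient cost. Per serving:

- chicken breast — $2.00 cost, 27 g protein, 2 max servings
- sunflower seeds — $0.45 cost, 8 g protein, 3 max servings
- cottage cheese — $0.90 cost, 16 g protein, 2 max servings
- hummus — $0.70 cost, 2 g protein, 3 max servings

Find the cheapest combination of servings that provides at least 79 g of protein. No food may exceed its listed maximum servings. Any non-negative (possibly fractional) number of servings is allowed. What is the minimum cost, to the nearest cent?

$4.85

Cost per g of protein: sunflower seeds $0.0563, cottage cheese $0.0563, chicken breast $0.0741, hummus $0.3500.
Take 3 servings of sunflower seeds: +24.0 g protein for $1.35 (total $1.35, still need 55.0 g).
Take 2 servings of cottage cheese: +32.0 g protein for $1.80 (total $3.15, still need 23.0 g).
Take 0.8519 servings of chicken breast: +23.0 g protein for $1.70 (total $4.85, still need 0.0 g).
Filling from the cheapest source first is optimal under one linear minimum: $4.85.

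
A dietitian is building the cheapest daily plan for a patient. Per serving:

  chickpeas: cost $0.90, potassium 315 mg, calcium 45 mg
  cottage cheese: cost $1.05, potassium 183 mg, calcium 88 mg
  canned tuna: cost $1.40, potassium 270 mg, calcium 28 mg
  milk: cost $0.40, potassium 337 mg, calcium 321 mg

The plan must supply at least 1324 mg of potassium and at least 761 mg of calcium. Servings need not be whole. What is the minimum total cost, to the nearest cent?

Compare the cost at each extreme point of the feasible region.
chickpeas only: max(1324/315, 761/45) = 16.91 servings → $15.22.
cottage cheese only: max(1324/183, 761/88) = 8.648 servings → $9.08.
canned tuna only: max(1324/270, 761/28) = 27.18 servings → $38.05.
milk only: max(1324/337, 761/321) = 3.929 servings → $1.57.
chickpeas + cottage cheese: intersection lies outside the first quadrant.
chickpeas + canned tuna: intersection lies outside the first quadrant.
chickpeas + milk with both tight: 1.961 servings and 2.096 servings → $2.60.
cottage cheese + canned tuna: the both-tight solution has a negative serving — not a feasible corner.
cottage cheese + milk with both tight: 5.795 servings and 0.7822 servings → $6.40.
canned tuna + milk with both tight: 2.182 servings and 2.18 servings → $3.93.
Cheapest feasible corner: $1.57.

$1.57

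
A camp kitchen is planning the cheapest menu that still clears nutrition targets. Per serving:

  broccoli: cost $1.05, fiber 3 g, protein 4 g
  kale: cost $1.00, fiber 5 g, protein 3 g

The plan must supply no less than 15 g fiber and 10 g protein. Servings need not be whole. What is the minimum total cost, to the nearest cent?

$3.20

broccoli only: max(15/3, 10/4) = 5 servings → $5.25.
kale only: max(15/5, 10/3) = 3.333 servings → $3.33.
broccoli + kale with both tight: 0.4545 servings and 2.727 servings → $3.20.
The minimum over all feasible corners is $3.20.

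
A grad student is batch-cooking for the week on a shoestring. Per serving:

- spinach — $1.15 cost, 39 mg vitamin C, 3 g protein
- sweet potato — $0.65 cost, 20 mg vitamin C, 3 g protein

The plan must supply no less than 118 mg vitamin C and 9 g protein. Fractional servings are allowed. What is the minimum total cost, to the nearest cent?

$3.48

This is a tiny linear program; its minimum lies at a vertex of the feasible set. List the vertices and price them.
spinach only: max(118/39, 9/3) = 3.026 servings → $3.48.
sweet potato only: max(118/20, 9/3) = 5.9 servings → $3.83.
spinach + sweet potato with both targets exact would need a negative amount; discard.
The minimum over all feasible corners is $3.48.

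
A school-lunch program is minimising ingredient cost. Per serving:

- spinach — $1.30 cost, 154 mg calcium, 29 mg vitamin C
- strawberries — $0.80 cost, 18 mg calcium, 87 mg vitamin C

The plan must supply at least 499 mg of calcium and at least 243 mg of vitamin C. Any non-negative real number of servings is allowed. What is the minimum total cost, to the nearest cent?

A basic optimal solution has at most two foods positive. Try each food alone and each pair with both targets met exactly.
spinach only: max(499/154, 243/29) = 8.379 servings → $10.89.
strawberries only: max(499/18, 243/87) = 27.72 servings → $22.18.
spinach + strawberries with both tight: 3.032 servings and 1.782 servings → $5.37.
The minimum over all feasible corners is $5.37.

$5.37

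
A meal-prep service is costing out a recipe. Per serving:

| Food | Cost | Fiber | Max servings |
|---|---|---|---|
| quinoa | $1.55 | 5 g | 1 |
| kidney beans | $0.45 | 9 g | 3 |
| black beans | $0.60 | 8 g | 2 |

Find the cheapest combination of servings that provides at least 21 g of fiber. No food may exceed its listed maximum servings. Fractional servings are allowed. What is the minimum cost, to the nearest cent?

Cost per g of fiber: kidney beans $0.0500, black beans $0.0750, quinoa $0.3100.
Take 2.333 servings of kidney beans: +21.0 g fiber for $1.05 (total $1.05, still need 0.0 g).
Filling from the cheapest source first is optimal under one linear minimum: $1.05.

$1.05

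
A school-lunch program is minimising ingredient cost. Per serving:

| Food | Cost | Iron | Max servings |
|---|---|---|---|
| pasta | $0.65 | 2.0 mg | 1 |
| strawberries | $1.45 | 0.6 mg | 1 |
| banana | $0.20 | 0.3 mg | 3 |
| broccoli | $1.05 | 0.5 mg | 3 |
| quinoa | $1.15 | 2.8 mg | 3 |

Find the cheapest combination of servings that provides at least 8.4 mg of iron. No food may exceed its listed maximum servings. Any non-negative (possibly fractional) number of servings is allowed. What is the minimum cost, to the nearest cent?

$3.28

Cost per mg of iron: pasta $0.3250, quinoa $0.4107, banana $0.6667, broccoli $2.1000, strawberries $2.4167.
Take 1 serving of pasta: +2.0 mg iron for $0.65 (total $0.65, still need 6.4 mg).
Take 2.286 servings of quinoa: +6.4 mg iron for $2.63 (total $3.28, still need 0.0 mg).
Filling from the cheapest source first is optimal under one linear minimum: $3.28.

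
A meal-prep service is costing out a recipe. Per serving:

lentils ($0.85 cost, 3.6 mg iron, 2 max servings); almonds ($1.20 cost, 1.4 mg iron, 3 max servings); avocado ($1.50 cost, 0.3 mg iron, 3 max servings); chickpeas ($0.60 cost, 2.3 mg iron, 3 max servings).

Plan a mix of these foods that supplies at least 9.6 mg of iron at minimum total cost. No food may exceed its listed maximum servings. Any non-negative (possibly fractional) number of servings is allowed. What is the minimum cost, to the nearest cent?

Cost per mg of iron: lentils $0.2361, chickpeas $0.2609, almonds $0.8571, avocado $5.0000.
Take 2 servings of lentils: +7.2 mg iron for $1.70 (total $1.70, still need 2.4 mg).
Take 1.043 servings of chickpeas: +2.4 mg iron for $0.63 (total $2.33, still need 0.0 mg).
Greedy by cheapest-per-mg is optimal for a single linear constraint, so the minimum cost is $2.33.

$2.33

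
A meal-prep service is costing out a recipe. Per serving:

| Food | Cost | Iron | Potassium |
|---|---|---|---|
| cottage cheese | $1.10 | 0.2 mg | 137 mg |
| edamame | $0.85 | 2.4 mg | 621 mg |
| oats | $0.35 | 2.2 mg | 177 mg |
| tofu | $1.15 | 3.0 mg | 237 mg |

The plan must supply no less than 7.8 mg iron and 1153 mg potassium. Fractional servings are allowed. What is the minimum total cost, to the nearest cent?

$1.82

Check every corner: each single food scaled to meet both minima, and each pair solved so both constraints bind.
cottage cheese only: max(7.8/0.2, 1153/137) = 39 servings → $42.90.
edamame only: max(7.8/2.4, 1153/621) = 3.25 servings → $2.76.
oats only: max(7.8/2.2, 1153/177) = 6.514 servings → $2.28.
tofu only: max(7.8/3.0, 1153/237) = 4.865 servings → $5.59.
cottage cheese + edamame with both targets exact would need a negative amount; discard.
cottage cheese + oats with both tight: 4.346 servings and 3.15 servings → $5.88.
cottage cheese + tofu with both tight: 4.429 servings and 2.305 servings → $7.52.
edamame + oats with both tight: 1.228 servings and 2.206 servings → $1.82.
edamame + tofu with both tight: 1.244 servings and 1.605 servings → $2.90.
oats + tofu with both targets exact would need a negative amount; discard.
The minimum over all feasible corners is $1.82.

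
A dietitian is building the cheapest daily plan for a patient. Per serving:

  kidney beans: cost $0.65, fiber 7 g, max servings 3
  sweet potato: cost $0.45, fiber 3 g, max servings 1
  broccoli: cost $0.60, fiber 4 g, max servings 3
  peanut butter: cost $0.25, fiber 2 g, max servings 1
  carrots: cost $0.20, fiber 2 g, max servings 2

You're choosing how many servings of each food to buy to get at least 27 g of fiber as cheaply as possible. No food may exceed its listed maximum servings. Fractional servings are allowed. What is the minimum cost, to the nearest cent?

Cost per g of fiber: kidney beans $0.0929, carrots $0.1000, peanut butter $0.1250, sweet potato $0.1500, broccoli $0.1500.
Take 3 servings of kidney beans: +21.0 g fiber for $1.95 (total $1.95, still need 6.0 g).
Take 2 servings of carrots: +4.0 g fiber for $0.40 (total $2.35, still need 2.0 g).
Take 1 serving of peanut butter: +2.0 g fiber for $0.25 (total $2.60, still need 0.0 g).
Filling from the cheapest source first is optimal under one linear minimum: $2.60.

$2.60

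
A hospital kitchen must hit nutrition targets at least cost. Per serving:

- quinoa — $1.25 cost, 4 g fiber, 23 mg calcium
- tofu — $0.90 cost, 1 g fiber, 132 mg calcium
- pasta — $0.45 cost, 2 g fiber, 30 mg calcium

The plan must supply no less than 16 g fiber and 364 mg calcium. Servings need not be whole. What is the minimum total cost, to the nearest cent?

Minimising a linear cost over {fiber ≥ 16, calcium ≥ 364, servings ≥ 0} — the optimum is at a vertex, using one or two foods.
quinoa only: max(16/4, 364/23) = 15.83 servings → $19.78.
tofu only: max(16/1, 364/132) = 16 servings → $14.40.
pasta only: max(16/2, 364/30) = 12.13 servings → $5.46.
quinoa + tofu with both tight: 3.461 servings and 2.154 servings → $6.27.
quinoa + pasta: the both-tight solution has a negative serving — not a feasible corner.
tofu + pasta with both tight: 1.06 servings and 7.47 servings → $4.32.
The minimum over all feasible corners is $4.32.

$4.32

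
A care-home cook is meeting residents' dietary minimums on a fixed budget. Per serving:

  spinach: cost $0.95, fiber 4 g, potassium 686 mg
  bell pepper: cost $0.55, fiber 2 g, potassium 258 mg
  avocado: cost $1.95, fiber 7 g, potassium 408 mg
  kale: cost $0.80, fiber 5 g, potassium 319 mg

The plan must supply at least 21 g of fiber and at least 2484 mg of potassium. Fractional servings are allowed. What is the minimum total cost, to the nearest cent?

$4.18

For a min-cost LP with two ≥-constraints, a basic feasible solution has at most two positive variables.
spinach only: max(21/4, 2484/686) = 5.25 servings → $4.99.
bell pepper only: max(21/2, 2484/258) = 10.5 servings → $5.78.
avocado only: max(21/7, 2484/408) = 6.088 servings → $11.87.
kale only: max(21/5, 2484/319) = 7.787 servings → $6.23.
spinach + bell pepper: the both-tight solution has a negative serving — not a feasible corner.
spinach + avocado with both tight: 2.782 servings and 1.41 servings → $5.39.
spinach + kale with both tight: 2.656 servings and 2.075 servings → $4.18.
bell pepper + avocado with both tight: 8.909 servings and 0.4545 servings → $5.79.
bell pepper + kale with both tight: 8.775 servings and 0.6902 servings → $5.38.
avocado + kale: the both-tight solution has a negative serving — not a feasible corner.
The minimum over all feasible corners is $4.18.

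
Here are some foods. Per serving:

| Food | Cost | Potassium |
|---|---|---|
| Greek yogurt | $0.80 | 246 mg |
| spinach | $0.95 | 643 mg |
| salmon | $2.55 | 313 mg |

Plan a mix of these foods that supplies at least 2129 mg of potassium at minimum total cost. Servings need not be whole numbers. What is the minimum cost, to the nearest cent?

Cost per mg of potassium: spinach $0.0015, Greek yogurt $0.0033, salmon $0.0081.
With no serving limits, use only spinach: 2129 mg / 643 mg = 3.311 servings × $0.95 = $3.15.

$3.15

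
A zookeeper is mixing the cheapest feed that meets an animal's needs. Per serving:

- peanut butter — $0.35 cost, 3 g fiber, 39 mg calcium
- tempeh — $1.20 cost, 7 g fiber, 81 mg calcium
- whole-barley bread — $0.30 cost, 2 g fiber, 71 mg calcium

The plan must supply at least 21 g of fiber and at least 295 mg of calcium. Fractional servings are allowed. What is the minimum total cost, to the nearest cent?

$2.48

Minimising a linear cost over {fiber ≥ 21, calcium ≥ 295, servings ≥ 0} — the optimum is at a vertex, using one or two foods.
peanut butter only: max(21/3, 295/39) = 7.564 servings → $2.65.
tempeh only: max(21/7, 295/81) = 3.642 servings → $4.37.
whole-barley bread only: max(21/2, 295/71) = 10.5 servings → $3.15.
peanut butter + tempeh: intersection lies outside the first quadrant.
peanut butter + whole-barley bread with both tight: 6.674 servings and 0.4889 servings → $2.48.
tempeh + whole-barley bread with both tight: 2.69 servings and 1.087 servings → $3.55.
Cheapest feasible corner: $2.48.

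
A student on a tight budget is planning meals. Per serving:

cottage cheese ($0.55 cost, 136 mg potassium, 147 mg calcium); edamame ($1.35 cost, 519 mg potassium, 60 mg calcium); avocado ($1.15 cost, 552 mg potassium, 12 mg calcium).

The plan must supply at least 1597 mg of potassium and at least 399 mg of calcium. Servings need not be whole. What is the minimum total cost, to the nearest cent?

$4.00

At the optimum either one food covers both requirements or two foods hit both targets exactly; no other combination can be cheaper.
cottage cheese only: max(1597/136, 399/147) = 11.74 servings → $6.46.
edamame only: max(1597/519, 399/60) = 6.65 servings → $8.98.
avocado only: max(1597/552, 399/12) = 33.25 servings → $38.24.
cottage cheese + edamame with both tight: 1.633 servings and 2.649 servings → $4.47.
cottage cheese + avocado with both tight: 2.529 servings and 2.27 servings → $4.00.
edamame + avocado with both targets exact would need a negative amount; discard.
Cheapest feasible corner: $4.00.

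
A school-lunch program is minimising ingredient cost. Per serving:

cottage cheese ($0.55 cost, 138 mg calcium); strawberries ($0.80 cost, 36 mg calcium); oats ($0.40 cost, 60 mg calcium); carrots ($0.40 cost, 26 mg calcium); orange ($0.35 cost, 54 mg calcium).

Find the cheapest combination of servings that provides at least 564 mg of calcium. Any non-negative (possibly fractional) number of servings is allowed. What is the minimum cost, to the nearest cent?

$2.25

Cost per mg of calcium: cottage cheese $0.0040, orange $0.0065, oats $0.0067, carrots $0.0154, strawberries $0.0222.
With no serving limits, use only cottage cheese: 564 mg / 138 mg = 4.087 servings × $0.55 = $2.25.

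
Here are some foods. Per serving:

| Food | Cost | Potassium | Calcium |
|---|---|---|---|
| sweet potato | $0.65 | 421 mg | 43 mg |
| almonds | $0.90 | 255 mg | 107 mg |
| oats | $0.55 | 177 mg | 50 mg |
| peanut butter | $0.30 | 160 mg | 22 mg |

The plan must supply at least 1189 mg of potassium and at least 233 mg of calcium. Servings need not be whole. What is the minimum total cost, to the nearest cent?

$2.53

Compare the cost at each extreme point of the feasible region.
sweet potato only: max(1189/421, 233/43) = 5.419 servings → $3.52.
almonds only: max(1189/255, 233/107) = 4.663 servings → $4.20.
oats only: max(1189/177, 233/50) = 6.718 servings → $3.69.
peanut butter only: max(1189/160, 233/22) = 10.59 servings → $3.18.
sweet potato + almonds with both tight: 1.99 servings and 1.378 servings → $2.53.
sweet potato + oats with both tight: 1.355 servings and 3.495 servings → $2.80.
sweet potato + peanut butter: intersection lies outside the first quadrant.
almonds + oats: intersection lies outside the first quadrant.
almonds + peanut butter with both tight: 0.9663 servings and 5.891 servings → $2.64.
oats + peanut butter with both tight: 2.709 servings and 4.435 servings → $2.82.
The minimum over all feasible corners is $2.53.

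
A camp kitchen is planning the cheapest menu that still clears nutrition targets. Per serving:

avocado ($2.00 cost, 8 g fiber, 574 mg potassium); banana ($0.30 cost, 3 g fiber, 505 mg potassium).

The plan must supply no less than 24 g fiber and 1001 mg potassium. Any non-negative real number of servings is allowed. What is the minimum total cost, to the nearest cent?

$2.40

An LP optimum is at a vertex; with two nutrient constraints at most two foods are used. Check each candidate.
avocado only: max(24/8, 1001/574) = 3 servings → $6.00.
banana only: max(24/3, 1001/505) = 8 servings → $2.40.
avocado + banana: intersection lies outside the first quadrant.
The minimum over all feasible corners is $2.40.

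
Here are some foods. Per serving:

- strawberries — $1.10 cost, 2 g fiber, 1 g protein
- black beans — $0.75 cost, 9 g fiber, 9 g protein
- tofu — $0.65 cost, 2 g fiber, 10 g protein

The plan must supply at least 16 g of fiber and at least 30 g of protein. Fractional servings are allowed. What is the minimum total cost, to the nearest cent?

$2.18

At the optimum either one food covers both requirements or two foods hit both targets exactly; no other combination can be cheaper.
strawberries only: max(16/2, 30/1) = 30 servings → $33.00.
black beans only: max(16/9, 30/9) = 3.333 servings → $2.50.
tofu only: max(16/2, 30/10) = 8 servings → $5.20.
strawberries + black beans: intersection lies outside the first quadrant.
strawberries + tofu with both tight: 5.556 servings and 2.444 servings → $7.70.
black beans + tofu with both tight: 1.389 servings and 1.75 servings → $2.18.
The minimum over all feasible corners is $2.18.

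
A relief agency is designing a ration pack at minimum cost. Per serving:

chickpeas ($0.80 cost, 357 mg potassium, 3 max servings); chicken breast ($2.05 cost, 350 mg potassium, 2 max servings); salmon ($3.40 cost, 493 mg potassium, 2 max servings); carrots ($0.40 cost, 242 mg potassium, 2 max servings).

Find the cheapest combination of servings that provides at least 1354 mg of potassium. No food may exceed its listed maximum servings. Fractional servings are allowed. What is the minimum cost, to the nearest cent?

$2.75

Cost per mg of potassium: carrots $0.0017, chickpeas $0.0022, chicken breast $0.0059, salmon $0.0069.
Take 2 servings of carrots: +484.0 mg potassium for $0.80 (total $0.80, still need 870.0 mg).
Take 2.437 servings of chickpeas: +870.0 mg potassium for $1.95 (total $2.75, still need 0.0 mg).
Greedy by cheapest-per-mg is optimal for a single linear constraint, so the minimum cost is $2.75.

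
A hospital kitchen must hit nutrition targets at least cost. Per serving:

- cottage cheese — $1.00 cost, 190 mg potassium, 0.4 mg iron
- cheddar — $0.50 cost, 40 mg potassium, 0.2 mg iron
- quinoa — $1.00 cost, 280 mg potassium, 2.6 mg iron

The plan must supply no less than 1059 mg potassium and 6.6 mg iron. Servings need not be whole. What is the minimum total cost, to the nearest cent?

$3.78

Two binding constraints pin down two serving amounts, so the optimal mix uses at most two foods. The candidates are each food alone (scaled to the tighter of potassium/iron) and each pair with both constraints tight.
cottage cheese only: max(1059/190, 6.6/0.4) = 16.5 servings → $16.50.
cheddar only: max(1059/40, 6.6/0.2) = 33 servings → $16.50.
quinoa only: max(1059/280, 6.6/2.6) = 3.782 servings → $3.78.
cottage cheese + cheddar: the both-tight solution has a negative serving — not a feasible corner.
cottage cheese + quinoa with both tight: 2.37 servings and 2.174 servings → $4.54.
cheddar + quinoa with both tight: 18.86 servings and 1.087 servings → $10.52.
Cheapest feasible corner: $3.78.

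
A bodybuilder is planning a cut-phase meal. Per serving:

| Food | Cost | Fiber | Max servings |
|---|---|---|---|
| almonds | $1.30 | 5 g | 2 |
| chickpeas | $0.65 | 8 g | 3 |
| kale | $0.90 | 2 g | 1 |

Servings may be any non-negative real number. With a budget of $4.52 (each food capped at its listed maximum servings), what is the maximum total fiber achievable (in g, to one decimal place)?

Fiber per dollar: chickpeas 12.31, almonds 3.846, kale 2.222.
Take 3 servings of chickpeas: spends $1.95, +24.0 g fiber (running total 24.0 g).
Take 1.977 servings of almonds: spends $2.57, +9.9 g fiber (running total 33.9 g).
Greedy by best ratio exhausts the cost allowance optimally: 33.9 g.

33.9 g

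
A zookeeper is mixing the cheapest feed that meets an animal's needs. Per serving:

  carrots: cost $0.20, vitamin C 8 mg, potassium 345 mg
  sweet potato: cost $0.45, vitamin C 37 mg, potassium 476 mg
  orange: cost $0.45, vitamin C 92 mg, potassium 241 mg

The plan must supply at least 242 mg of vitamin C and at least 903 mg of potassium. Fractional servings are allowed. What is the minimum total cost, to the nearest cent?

The cheapest plan sits at a corner of the feasible region — with two constraints it uses at most two foods.
carrots only: max(242/8, 903/345) = 30.25 servings → $6.05.
sweet potato only: max(242/37, 903/476) = 6.541 servings → $2.94.
orange only: max(242/92, 903/241) = 3.747 servings → $1.69.
carrots + sweet potato: intersection lies outside the first quadrant.
carrots + orange with both tight: 0.8303 servings and 2.558 servings → $1.32.
sweet potato + orange with both tight: 0.7098 servings and 2.345 servings → $1.37.
Cheapest feasible corner: $1.32.

$1.32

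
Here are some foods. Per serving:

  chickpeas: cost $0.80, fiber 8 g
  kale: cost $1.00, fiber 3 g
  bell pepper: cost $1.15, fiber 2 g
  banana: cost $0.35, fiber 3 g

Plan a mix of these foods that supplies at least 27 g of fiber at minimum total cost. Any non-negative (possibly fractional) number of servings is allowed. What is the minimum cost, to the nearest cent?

$2.70

Cost per g of fiber: chickpeas $0.1000, banana $0.1167, kale $0.3333, bell pepper $0.5750.
With no serving limits, use only chickpeas: 27 g / 8 g = 3.375 servings × $0.80 = $2.70.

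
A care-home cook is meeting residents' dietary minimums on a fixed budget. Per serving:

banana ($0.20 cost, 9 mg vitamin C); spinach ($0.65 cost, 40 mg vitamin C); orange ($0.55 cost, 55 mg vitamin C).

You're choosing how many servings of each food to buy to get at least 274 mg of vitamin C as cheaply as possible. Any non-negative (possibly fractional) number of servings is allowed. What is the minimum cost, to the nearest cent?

$2.74

Cost per mg of vitamin C: orange $0.0100, spinach $0.0163, banana $0.0222.
With no serving limits, use only orange: 274 mg / 55 mg = 4.982 servings × $0.55 = $2.74.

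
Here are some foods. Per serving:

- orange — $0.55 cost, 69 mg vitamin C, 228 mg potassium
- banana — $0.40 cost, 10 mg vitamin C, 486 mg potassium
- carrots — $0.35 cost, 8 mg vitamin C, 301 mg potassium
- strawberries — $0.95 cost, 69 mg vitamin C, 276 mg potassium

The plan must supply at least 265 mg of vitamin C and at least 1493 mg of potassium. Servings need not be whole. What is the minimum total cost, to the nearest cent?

Compare the cost at each extreme point of the feasible region.
orange only: max(265/69, 1493/228) = 6.548 servings → $3.60.
banana only: max(265/10, 1493/486) = 26.5 servings → $10.60.
carrots only: max(265/8, 1493/301) = 33.12 servings → $11.59.
strawberries only: max(265/69, 1493/276) = 5.409 servings → $5.14.
orange + banana with both tight: 3.643 servings and 1.363 servings → $2.55.
orange + carrots with both tight: 3.58 servings and 2.248 servings → $2.76.
orange + strawberries: intersection lies outside the first quadrant.
banana + carrots: the both-tight solution has a negative serving — not a feasible corner.
banana + strawberries with both tight: 0.9709 servings and 3.7 servings → $3.90.
carrots + strawberries with both tight: 1.61 servings and 3.654 servings → $4.03.
So the least-cost plan costs $2.55.

$2.55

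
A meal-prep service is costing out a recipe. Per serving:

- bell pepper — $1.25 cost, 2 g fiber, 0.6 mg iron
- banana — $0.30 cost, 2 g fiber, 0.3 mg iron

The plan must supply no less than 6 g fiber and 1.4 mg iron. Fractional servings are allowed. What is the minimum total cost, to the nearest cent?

With two linear requirements the optimum uses one or two foods; enumerate the corners.
bell pepper only: max(6/2, 1.4/0.6) = 3 servings → $3.75.
banana only: max(6/2, 1.4/0.3) = 4.667 servings → $1.40.
bell pepper + banana with both tight: 1.667 servings and 1.333 servings → $2.48.
Cheapest feasible corner: $1.40.

$1.40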